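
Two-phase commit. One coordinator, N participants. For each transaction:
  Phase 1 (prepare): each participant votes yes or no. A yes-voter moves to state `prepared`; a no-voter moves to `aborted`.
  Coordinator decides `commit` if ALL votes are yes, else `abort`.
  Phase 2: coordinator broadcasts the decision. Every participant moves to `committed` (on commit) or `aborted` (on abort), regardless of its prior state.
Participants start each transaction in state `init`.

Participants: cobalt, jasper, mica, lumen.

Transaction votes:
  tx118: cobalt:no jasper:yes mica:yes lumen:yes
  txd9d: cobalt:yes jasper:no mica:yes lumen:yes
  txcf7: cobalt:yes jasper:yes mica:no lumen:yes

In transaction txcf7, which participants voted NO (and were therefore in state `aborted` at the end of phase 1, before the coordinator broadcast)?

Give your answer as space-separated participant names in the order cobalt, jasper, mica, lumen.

Txn txcf7 phase 1: cobalt yes -> prepared; jasper yes -> prepared; mica no -> aborted; lumen yes -> prepared

Answer: mica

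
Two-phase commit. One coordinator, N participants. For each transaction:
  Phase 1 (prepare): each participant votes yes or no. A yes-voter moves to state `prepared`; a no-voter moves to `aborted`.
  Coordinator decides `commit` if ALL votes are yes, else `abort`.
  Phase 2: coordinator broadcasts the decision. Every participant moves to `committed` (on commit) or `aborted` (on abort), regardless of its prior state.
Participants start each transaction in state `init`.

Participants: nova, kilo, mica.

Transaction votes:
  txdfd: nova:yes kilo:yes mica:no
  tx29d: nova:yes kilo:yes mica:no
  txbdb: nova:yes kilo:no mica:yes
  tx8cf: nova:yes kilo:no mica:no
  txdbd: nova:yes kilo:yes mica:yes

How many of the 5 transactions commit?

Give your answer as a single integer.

Answer: 1

Derivation:
txdfd: no from mica -> abort (commits=0)
tx29d: no from mica -> abort (commits=0)
txbdb: no from kilo -> abort (commits=0)
tx8cf: no from kilo, mica -> abort (commits=0)
txdbd: all yes -> commit (commits=1)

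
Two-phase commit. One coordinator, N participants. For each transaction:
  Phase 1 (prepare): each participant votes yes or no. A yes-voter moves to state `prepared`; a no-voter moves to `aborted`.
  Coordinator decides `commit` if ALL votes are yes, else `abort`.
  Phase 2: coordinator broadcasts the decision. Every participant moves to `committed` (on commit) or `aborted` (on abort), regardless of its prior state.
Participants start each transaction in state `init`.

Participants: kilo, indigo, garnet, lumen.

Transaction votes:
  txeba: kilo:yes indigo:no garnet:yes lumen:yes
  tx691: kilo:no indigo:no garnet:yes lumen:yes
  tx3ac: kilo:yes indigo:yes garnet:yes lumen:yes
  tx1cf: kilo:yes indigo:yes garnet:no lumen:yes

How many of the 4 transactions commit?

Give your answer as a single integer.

Answer: 1

Derivation:
txeba: no from indigo -> abort (commits=0)
tx691: no from kilo, indigo -> abort (commits=0)
tx3ac: all yes -> commit (commits=1)
tx1cf: no from garnet -> abort (commits=1)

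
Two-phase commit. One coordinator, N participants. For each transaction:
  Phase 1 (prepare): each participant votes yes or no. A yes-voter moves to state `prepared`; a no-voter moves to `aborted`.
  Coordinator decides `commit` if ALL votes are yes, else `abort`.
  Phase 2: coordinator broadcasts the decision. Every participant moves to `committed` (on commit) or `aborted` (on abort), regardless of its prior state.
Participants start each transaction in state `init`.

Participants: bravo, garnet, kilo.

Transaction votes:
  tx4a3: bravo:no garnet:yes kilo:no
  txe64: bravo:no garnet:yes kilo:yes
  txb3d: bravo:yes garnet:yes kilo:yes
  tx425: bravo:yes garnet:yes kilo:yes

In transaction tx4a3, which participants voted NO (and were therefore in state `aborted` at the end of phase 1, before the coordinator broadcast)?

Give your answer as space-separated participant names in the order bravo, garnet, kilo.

Answer: bravo kilo

Derivation:
Txn tx4a3 phase 1: bravo no -> aborted; garnet yes -> prepared; kilo no -> aborted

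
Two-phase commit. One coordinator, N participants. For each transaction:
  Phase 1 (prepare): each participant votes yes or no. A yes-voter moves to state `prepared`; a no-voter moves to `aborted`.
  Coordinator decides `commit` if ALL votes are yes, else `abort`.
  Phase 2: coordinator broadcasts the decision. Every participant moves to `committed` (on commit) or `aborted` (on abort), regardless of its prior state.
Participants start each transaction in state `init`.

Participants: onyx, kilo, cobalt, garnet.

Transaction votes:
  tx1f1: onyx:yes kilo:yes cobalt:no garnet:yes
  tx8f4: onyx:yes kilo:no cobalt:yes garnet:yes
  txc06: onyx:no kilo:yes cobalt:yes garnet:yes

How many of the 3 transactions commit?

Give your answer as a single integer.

tx1f1: no from cobalt -> abort (commits=0)
tx8f4: no from kilo -> abort (commits=0)
txc06: no from onyx -> abort (commits=0)

Answer: 0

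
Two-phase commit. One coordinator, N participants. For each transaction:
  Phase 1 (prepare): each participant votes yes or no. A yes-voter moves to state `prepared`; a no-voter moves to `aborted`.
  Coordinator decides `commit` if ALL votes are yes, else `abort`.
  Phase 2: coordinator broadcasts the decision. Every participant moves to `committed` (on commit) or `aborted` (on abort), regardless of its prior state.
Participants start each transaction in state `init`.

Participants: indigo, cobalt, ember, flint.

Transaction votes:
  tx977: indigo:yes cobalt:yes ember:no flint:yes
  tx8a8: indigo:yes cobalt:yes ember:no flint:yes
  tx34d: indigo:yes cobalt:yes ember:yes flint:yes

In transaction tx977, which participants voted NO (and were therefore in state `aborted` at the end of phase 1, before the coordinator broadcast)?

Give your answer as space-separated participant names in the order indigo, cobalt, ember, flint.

Answer: ember

Derivation:
Txn tx977 phase 1: indigo yes -> prepared; cobalt yes -> prepared; ember no -> aborted; flint yes -> prepared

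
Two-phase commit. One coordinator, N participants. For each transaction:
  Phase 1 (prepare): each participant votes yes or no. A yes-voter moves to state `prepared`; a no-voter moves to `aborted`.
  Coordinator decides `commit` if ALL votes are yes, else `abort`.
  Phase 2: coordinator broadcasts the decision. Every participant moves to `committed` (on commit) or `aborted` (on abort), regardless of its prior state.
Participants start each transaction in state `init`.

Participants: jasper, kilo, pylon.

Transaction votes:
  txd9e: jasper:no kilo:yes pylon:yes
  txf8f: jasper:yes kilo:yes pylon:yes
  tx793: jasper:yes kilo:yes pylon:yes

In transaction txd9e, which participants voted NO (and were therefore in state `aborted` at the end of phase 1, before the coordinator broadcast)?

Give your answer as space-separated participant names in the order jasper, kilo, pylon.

Txn txd9e phase 1: jasper no -> aborted; kilo yes -> prepared; pylon yes -> prepared

Answer: jasper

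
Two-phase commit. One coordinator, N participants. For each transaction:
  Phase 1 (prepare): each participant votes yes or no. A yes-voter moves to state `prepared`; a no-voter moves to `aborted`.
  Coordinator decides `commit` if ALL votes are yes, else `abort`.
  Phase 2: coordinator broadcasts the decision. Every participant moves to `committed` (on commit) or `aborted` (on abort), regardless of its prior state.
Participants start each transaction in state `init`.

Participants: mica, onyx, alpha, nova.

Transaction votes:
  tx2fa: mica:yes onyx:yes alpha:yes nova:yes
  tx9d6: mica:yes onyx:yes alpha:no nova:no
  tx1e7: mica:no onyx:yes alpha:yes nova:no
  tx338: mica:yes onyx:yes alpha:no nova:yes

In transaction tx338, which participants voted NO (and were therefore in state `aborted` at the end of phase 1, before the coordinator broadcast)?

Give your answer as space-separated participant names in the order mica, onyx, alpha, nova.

Txn tx338 phase 1: mica yes -> prepared; onyx yes -> prepared; alpha no -> aborted; nova yes -> prepared

Answer: alpha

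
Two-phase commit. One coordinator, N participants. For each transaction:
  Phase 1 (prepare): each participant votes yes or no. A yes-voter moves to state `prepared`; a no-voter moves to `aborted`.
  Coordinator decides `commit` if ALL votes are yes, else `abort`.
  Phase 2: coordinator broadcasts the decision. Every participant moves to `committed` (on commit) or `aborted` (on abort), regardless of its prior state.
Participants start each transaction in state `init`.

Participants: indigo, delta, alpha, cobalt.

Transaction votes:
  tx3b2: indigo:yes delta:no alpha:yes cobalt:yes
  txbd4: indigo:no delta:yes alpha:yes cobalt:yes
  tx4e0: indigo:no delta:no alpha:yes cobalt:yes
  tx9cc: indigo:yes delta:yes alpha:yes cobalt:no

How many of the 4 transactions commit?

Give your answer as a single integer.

Answer: 0

Derivation:
tx3b2: no from delta -> abort (commits=0)
txbd4: no from indigo -> abort (commits=0)
tx4e0: no from indigo, delta -> abort (commits=0)
tx9cc: no from cobalt -> abort (commits=0)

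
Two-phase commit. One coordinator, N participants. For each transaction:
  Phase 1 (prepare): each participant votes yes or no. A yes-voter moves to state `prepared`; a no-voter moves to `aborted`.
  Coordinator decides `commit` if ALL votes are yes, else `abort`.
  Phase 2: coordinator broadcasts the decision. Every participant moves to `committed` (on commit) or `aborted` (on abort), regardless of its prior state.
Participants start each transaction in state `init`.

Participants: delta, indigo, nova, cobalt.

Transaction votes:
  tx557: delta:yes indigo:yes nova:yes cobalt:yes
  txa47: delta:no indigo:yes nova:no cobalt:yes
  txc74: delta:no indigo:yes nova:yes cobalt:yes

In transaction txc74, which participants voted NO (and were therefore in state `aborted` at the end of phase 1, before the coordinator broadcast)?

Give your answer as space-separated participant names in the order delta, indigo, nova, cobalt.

Txn txc74 phase 1: delta no -> aborted; indigo yes -> prepared; nova yes -> prepared; cobalt yes -> prepared

Answer: delta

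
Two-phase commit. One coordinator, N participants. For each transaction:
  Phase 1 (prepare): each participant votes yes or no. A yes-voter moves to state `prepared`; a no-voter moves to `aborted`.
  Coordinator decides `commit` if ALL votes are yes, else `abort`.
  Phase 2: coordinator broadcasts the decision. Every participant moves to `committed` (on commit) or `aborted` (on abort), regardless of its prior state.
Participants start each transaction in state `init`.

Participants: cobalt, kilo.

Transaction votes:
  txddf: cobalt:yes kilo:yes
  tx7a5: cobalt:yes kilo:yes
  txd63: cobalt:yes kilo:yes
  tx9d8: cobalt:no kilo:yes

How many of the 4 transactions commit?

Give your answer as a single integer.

txddf: all yes -> commit (commits=1)
tx7a5: all yes -> commit (commits=2)
txd63: all yes -> commit (commits=3)
tx9d8: no from cobalt -> abort (commits=3)

Answer: 3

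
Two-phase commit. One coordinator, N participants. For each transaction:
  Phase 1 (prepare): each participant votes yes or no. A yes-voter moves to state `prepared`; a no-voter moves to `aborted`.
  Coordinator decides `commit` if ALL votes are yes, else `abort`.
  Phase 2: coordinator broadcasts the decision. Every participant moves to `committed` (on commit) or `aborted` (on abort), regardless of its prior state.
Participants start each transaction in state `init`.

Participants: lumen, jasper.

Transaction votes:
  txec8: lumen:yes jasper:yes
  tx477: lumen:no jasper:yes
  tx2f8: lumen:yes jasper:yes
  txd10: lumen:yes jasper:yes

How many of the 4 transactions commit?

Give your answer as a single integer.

Answer: 3

Derivation:
txec8: all yes -> commit (commits=1)
tx477: no from lumen -> abort (commits=1)
tx2f8: all yes -> commit (commits=2)
txd10: all yes -> commit (commits=3)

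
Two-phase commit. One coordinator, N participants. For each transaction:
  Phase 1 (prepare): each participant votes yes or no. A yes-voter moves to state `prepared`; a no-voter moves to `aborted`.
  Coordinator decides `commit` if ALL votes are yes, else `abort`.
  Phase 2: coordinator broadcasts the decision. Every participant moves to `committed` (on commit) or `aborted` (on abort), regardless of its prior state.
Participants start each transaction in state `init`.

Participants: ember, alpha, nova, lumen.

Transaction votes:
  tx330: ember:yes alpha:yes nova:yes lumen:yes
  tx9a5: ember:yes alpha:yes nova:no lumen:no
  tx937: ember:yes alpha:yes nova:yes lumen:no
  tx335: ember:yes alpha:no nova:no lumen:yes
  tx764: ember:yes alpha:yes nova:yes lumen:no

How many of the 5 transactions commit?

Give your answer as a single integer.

Answer: 1

Derivation:
tx330: all yes -> commit (commits=1)
tx9a5: no from nova, lumen -> abort (commits=1)
tx937: no from lumen -> abort (commits=1)
tx335: no from alpha, nova -> abort (commits=1)
tx764: no from lumen -> abort (commits=1)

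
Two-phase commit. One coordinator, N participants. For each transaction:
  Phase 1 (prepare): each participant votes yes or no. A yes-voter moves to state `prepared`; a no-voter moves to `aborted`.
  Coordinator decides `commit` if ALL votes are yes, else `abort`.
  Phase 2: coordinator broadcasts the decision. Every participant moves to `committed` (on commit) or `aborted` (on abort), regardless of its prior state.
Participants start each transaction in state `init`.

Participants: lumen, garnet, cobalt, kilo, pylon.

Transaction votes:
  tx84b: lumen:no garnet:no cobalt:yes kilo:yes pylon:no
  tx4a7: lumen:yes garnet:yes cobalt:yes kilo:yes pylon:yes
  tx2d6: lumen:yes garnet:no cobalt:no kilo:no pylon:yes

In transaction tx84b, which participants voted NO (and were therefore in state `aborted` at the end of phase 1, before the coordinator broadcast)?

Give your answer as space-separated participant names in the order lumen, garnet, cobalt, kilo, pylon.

Answer: lumen garnet pylon

Derivation:
Txn tx84b phase 1: lumen no -> aborted; garnet no -> aborted; cobalt yes -> prepared; kilo yes -> prepared; pylon no -> aborted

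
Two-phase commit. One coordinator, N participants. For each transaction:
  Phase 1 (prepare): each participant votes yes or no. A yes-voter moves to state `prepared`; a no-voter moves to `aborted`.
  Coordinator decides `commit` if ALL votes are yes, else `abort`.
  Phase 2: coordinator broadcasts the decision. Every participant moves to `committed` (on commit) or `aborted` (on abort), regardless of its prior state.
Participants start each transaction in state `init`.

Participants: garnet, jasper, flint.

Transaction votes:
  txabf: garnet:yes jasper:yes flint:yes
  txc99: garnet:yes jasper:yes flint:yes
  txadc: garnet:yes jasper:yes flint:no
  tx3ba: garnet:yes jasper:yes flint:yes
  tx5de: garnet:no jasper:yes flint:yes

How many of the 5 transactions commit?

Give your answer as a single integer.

Answer: 3

Derivation:
txabf: all yes -> commit (commits=1)
txc99: all yes -> commit (commits=2)
txadc: no from flint -> abort (commits=2)
tx3ba: all yes -> commit (commits=3)
tx5de: no from garnet -> abort (commits=3)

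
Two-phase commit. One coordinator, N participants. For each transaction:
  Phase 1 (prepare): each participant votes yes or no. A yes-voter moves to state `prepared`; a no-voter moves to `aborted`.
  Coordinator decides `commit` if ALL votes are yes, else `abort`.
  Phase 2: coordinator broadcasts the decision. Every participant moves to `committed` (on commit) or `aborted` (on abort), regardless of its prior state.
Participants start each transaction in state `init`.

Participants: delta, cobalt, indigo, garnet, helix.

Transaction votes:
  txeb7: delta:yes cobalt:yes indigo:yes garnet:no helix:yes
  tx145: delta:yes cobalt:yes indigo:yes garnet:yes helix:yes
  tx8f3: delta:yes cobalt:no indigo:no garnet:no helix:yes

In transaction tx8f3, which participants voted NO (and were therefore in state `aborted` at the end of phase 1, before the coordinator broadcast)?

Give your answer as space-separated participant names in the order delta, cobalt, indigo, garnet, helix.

Answer: cobalt indigo garnet

Derivation:
Txn tx8f3 phase 1: delta yes -> prepared; cobalt no -> aborted; indigo no -> aborted; garnet no -> aborted; helix yes -> prepared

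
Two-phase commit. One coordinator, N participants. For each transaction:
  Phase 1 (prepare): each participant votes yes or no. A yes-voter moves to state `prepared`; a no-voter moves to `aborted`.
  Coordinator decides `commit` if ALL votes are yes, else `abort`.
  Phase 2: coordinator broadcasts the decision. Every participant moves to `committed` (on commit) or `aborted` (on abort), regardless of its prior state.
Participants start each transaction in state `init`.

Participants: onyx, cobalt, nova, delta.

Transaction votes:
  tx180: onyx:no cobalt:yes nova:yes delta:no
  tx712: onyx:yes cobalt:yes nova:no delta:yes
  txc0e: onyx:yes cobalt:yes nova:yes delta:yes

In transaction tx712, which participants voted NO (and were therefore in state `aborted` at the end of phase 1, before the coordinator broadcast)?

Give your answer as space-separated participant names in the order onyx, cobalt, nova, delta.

Txn tx712 phase 1: onyx yes -> prepared; cobalt yes -> prepared; nova no -> aborted; delta yes -> prepared

Answer: nova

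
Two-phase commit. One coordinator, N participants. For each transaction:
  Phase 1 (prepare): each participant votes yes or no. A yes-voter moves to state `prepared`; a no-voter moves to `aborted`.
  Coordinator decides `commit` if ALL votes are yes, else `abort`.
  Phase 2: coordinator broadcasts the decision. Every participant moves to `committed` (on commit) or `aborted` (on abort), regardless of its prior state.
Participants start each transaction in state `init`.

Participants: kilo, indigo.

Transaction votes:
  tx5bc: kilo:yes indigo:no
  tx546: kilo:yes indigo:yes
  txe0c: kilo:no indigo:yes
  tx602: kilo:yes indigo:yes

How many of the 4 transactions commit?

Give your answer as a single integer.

tx5bc: no from indigo -> abort (commits=0)
tx546: all yes -> commit (commits=1)
txe0c: no from kilo -> abort (commits=1)
tx602: all yes -> commit (commits=2)

Answer: 2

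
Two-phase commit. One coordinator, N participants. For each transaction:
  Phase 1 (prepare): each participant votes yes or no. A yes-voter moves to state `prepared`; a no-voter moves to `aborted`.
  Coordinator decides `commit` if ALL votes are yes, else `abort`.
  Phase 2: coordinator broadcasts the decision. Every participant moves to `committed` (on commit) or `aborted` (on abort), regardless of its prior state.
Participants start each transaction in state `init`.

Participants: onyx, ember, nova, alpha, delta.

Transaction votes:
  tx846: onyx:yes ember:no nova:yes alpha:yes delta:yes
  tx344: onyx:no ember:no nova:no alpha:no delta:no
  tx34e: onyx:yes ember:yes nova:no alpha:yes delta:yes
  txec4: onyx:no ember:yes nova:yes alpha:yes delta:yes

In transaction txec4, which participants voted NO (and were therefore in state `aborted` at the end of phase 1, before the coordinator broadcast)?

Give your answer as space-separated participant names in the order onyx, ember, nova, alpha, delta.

Txn txec4 phase 1: onyx no -> aborted; ember yes -> prepared; nova yes -> prepared; alpha yes -> prepared; delta yes -> prepared

Answer: onyx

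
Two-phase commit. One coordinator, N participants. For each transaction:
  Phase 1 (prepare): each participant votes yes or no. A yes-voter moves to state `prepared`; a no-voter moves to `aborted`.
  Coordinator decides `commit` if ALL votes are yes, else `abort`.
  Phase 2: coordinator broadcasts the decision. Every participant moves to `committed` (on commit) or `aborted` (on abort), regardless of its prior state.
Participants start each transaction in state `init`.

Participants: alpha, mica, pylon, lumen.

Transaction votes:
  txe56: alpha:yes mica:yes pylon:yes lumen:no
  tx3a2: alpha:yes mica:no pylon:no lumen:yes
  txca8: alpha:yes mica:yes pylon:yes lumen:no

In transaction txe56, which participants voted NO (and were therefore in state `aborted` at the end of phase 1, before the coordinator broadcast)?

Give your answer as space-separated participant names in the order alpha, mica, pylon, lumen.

Txn txe56 phase 1: alpha yes -> prepared; mica yes -> prepared; pylon yes -> prepared; lumen no -> aborted

Answer: lumen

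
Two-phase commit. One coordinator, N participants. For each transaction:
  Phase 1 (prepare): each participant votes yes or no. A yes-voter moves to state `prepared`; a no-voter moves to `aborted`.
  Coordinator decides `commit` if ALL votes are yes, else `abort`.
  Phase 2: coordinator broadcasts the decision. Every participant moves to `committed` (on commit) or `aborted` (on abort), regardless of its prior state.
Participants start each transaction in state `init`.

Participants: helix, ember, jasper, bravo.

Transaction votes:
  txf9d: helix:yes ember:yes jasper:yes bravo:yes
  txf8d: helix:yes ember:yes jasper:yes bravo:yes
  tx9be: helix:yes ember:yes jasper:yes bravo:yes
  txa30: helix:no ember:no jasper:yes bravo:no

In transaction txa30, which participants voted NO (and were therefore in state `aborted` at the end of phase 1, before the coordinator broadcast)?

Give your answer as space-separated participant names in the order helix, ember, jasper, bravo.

Txn txa30 phase 1: helix no -> aborted; ember no -> aborted; jasper yes -> prepared; bravo no -> aborted

Answer: helix ember bravo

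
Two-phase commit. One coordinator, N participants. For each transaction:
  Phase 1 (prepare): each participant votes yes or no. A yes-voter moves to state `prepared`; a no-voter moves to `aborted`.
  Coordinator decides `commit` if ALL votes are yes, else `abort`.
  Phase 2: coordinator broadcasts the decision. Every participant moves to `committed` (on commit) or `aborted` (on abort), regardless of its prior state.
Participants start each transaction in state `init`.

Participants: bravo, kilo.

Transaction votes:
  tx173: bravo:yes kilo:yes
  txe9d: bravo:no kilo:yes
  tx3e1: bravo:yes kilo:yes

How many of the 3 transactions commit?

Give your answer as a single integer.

Answer: 2

Derivation:
tx173: all yes -> commit (commits=1)
txe9d: no from bravo -> abort (commits=1)
tx3e1: all yes -> commit (commits=2)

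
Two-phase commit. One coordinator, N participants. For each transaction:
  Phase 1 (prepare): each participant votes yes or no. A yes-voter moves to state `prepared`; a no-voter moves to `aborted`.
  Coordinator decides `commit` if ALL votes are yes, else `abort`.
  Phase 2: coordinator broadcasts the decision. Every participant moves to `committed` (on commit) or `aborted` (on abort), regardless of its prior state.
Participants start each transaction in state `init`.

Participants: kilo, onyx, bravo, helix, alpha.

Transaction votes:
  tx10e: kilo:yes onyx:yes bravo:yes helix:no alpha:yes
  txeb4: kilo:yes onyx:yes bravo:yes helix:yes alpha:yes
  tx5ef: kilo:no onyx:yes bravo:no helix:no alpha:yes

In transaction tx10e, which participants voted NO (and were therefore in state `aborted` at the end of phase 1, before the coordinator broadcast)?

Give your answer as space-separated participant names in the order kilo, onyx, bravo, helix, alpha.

Txn tx10e phase 1: kilo yes -> prepared; onyx yes -> prepared; bravo yes -> prepared; helix no -> aborted; alpha yes -> prepared

Answer: helix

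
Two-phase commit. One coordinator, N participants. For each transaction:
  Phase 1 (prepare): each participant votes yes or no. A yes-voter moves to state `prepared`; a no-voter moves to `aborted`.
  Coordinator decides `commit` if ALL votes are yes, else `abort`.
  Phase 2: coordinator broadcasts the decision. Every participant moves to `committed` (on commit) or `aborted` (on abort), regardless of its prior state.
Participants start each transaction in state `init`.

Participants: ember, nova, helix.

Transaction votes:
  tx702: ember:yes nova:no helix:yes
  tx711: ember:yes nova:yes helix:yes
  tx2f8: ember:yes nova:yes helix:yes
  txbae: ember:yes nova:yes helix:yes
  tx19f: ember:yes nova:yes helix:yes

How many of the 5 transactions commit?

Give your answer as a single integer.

Answer: 4

Derivation:
tx702: no from nova -> abort (commits=0)
tx711: all yes -> commit (commits=1)
tx2f8: all yes -> commit (commits=2)
txbae: all yes -> commit (commits=3)
tx19f: all yes -> commit (commits=4)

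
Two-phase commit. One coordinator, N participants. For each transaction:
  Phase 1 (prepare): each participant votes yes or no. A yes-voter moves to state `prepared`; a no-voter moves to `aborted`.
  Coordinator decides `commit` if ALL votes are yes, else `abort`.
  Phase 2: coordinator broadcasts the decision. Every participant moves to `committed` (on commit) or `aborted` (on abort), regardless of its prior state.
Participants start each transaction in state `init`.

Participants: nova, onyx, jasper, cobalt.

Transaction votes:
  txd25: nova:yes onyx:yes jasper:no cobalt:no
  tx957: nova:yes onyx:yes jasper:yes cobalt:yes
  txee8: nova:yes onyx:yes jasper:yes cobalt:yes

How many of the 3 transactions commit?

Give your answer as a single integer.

txd25: no from jasper, cobalt -> abort (commits=0)
tx957: all yes -> commit (commits=1)
txee8: all yes -> commit (commits=2)

Answer: 2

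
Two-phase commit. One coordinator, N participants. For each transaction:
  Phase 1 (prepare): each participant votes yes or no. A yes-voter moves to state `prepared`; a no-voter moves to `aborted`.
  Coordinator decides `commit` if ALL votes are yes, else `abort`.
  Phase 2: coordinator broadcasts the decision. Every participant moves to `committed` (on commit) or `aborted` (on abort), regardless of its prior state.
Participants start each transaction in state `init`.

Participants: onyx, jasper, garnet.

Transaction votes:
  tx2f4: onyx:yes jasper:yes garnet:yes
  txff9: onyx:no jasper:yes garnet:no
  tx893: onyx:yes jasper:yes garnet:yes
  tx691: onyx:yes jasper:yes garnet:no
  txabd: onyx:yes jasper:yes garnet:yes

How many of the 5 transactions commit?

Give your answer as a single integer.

Answer: 3

Derivation:
tx2f4: all yes -> commit (commits=1)
txff9: no from onyx, garnet -> abort (commits=1)
tx893: all yes -> commit (commits=2)
tx691: no from garnet -> abort (commits=2)
txabd: all yes -> commit (commits=3)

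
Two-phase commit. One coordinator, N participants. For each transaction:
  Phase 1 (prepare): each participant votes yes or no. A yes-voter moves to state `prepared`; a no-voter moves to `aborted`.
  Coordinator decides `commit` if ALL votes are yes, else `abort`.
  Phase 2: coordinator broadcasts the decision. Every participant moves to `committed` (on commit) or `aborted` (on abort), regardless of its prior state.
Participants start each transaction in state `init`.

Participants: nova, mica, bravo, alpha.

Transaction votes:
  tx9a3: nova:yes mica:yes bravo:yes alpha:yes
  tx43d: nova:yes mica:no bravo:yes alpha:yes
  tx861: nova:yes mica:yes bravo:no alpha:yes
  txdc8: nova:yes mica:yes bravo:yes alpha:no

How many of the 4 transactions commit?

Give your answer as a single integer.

tx9a3: all yes -> commit (commits=1)
tx43d: no from mica -> abort (commits=1)
tx861: no from bravo -> abort (commits=1)
txdc8: no from alpha -> abort (commits=1)

Answer: 1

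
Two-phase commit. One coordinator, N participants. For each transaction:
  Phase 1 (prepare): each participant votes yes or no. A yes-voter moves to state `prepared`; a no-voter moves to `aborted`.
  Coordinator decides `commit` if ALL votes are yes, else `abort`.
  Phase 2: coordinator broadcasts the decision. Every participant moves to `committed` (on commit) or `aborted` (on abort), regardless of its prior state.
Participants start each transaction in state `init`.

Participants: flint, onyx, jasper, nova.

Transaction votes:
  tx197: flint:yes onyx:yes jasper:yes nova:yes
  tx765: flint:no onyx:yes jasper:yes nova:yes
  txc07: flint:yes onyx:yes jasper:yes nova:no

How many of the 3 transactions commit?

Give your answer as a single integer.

tx197: all yes -> commit (commits=1)
tx765: no from flint -> abort (commits=1)
txc07: no from nova -> abort (commits=1)

Answer: 1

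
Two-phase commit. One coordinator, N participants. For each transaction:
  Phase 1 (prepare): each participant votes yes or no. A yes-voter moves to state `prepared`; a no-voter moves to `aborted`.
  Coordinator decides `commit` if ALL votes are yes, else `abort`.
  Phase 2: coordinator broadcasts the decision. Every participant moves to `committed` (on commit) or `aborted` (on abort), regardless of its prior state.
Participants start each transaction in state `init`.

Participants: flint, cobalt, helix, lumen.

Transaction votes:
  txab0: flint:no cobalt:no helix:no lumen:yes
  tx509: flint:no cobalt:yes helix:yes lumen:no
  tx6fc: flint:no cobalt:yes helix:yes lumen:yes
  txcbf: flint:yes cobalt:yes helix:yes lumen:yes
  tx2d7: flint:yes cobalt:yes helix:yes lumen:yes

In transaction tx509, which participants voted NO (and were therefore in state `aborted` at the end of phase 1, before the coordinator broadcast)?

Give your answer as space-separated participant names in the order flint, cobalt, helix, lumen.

Txn tx509 phase 1: flint no -> aborted; cobalt yes -> prepared; helix yes -> prepared; lumen no -> aborted

Answer: flint lumen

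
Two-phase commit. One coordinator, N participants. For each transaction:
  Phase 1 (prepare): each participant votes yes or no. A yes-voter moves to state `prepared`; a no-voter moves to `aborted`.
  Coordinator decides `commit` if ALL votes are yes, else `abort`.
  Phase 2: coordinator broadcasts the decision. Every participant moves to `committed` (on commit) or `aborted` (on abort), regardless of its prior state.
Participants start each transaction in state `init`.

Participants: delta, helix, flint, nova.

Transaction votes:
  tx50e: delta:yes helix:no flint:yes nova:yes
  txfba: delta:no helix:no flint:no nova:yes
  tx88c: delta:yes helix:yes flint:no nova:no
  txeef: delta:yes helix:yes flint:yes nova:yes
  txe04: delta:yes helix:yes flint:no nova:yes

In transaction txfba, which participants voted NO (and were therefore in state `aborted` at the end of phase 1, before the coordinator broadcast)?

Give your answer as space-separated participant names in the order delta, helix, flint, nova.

Txn txfba phase 1: delta no -> aborted; helix no -> aborted; flint no -> aborted; nova yes -> prepared

Answer: delta helix flint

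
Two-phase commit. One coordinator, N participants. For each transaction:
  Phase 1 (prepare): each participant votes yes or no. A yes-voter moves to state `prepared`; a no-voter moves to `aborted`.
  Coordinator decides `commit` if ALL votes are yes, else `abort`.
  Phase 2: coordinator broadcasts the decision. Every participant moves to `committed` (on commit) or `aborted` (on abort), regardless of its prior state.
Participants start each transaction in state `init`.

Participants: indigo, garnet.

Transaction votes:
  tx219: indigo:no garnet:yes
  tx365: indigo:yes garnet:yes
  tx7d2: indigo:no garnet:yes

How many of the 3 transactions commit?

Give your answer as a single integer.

Answer: 1

Derivation:
tx219: no from indigo -> abort (commits=0)
tx365: all yes -> commit (commits=1)
tx7d2: no from indigo -> abort (commits=1)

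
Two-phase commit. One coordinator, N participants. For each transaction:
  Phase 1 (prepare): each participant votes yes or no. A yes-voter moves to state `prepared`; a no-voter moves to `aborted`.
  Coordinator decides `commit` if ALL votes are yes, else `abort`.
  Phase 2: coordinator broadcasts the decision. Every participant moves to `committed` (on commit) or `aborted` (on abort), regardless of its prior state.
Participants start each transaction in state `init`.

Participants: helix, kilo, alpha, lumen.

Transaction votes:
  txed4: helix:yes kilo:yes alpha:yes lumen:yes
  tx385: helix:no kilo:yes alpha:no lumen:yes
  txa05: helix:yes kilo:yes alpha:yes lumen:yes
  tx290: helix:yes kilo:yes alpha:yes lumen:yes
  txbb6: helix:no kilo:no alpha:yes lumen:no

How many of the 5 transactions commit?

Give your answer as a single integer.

txed4: all yes -> commit (commits=1)
tx385: no from helix, alpha -> abort (commits=1)
txa05: all yes -> commit (commits=2)
tx290: all yes -> commit (commits=3)
txbb6: no from helix, kilo, lumen -> abort (commits=3)

Answer: 3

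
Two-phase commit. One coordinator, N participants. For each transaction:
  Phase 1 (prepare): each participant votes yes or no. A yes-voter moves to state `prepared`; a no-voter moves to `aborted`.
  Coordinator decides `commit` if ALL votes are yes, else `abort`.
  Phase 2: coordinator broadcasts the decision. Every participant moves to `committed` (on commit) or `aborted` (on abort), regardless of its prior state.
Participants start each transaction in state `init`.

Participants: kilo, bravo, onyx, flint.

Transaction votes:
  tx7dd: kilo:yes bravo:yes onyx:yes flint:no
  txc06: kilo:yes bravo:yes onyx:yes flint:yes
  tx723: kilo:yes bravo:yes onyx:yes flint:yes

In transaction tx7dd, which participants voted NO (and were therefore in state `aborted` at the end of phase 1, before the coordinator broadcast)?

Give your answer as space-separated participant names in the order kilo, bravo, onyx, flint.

Answer: flint

Derivation:
Txn tx7dd phase 1: kilo yes -> prepared; bravo yes -> prepared; onyx yes -> prepared; flint no -> aborted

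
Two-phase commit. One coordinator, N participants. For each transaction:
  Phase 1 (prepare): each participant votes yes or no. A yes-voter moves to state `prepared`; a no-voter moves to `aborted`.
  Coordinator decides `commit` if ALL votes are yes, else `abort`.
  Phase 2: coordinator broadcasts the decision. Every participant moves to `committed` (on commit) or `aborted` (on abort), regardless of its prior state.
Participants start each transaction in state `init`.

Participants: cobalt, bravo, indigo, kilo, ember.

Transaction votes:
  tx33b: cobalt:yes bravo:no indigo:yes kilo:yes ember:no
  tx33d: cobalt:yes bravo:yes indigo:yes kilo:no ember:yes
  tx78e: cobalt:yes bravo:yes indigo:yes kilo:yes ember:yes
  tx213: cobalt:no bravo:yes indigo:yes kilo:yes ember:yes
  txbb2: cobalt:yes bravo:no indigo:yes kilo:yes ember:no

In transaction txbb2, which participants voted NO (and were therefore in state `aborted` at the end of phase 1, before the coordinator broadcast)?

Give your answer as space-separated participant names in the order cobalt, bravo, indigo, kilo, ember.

Answer: bravo ember

Derivation:
Txn txbb2 phase 1: cobalt yes -> prepared; bravo no -> aborted; indigo yes -> prepared; kilo yes -> prepared; ember no -> aborted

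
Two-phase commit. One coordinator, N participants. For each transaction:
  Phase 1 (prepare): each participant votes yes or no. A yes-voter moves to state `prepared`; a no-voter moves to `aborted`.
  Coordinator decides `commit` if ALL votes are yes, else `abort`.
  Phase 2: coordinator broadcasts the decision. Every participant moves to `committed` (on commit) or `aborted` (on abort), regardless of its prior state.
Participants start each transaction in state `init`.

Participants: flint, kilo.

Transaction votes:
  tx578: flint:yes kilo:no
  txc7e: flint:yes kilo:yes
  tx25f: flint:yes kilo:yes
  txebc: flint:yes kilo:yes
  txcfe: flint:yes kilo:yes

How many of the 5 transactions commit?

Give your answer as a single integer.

tx578: no from kilo -> abort (commits=0)
txc7e: all yes -> commit (commits=1)
tx25f: all yes -> commit (commits=2)
txebc: all yes -> commit (commits=3)
txcfe: all yes -> commit (commits=4)

Answer: 4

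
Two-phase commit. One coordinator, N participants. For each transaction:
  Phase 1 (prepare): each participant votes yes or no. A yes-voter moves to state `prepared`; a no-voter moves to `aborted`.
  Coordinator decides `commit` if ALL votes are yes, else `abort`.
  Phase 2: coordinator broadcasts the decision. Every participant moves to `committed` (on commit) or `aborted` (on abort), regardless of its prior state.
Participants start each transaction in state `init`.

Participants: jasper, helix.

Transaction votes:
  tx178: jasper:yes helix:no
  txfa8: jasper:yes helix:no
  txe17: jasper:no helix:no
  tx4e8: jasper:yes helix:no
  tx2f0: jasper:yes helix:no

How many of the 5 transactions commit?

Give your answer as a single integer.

Answer: 0

Derivation:
tx178: no from helix -> abort (commits=0)
txfa8: no from helix -> abort (commits=0)
txe17: no from jasper, helix -> abort (commits=0)
tx4e8: no from helix -> abort (commits=0)
tx2f0: no from helix -> abort (commits=0)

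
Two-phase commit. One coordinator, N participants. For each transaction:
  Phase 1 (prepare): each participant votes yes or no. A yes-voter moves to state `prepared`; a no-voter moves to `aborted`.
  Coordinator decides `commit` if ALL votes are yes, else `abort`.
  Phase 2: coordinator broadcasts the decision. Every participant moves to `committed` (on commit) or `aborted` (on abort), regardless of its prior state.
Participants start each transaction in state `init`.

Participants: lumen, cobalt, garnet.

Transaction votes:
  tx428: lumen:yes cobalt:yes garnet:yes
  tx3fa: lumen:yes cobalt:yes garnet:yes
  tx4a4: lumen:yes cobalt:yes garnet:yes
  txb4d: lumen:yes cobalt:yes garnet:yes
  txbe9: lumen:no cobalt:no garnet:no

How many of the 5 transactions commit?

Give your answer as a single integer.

tx428: all yes -> commit (commits=1)
tx3fa: all yes -> commit (commits=2)
tx4a4: all yes -> commit (commits=3)
txb4d: all yes -> commit (commits=4)
txbe9: no from lumen, cobalt, garnet -> abort (commits=4)

Answer: 4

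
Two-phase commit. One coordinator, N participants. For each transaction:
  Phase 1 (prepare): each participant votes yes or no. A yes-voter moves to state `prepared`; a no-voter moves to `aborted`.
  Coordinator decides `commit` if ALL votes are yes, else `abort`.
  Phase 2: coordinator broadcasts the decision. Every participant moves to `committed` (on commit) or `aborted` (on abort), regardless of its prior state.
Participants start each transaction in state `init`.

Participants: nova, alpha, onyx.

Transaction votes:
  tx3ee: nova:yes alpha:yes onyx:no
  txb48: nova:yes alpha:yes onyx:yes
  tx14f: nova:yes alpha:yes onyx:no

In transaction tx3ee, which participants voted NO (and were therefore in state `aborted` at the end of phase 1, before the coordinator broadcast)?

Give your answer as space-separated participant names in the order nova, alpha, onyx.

Answer: onyx

Derivation:
Txn tx3ee phase 1: nova yes -> prepared; alpha yes -> prepared; onyx no -> aborted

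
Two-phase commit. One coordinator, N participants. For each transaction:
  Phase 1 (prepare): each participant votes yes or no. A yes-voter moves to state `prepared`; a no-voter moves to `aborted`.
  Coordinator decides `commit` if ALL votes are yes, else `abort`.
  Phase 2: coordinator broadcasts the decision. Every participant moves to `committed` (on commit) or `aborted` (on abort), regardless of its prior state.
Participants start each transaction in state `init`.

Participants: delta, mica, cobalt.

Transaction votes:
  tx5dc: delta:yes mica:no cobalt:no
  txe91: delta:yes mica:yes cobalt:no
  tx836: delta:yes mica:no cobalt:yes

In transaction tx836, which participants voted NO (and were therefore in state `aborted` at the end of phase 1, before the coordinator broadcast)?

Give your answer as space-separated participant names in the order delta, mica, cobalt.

Txn tx836 phase 1: delta yes -> prepared; mica no -> aborted; cobalt yes -> prepared

Answer: mica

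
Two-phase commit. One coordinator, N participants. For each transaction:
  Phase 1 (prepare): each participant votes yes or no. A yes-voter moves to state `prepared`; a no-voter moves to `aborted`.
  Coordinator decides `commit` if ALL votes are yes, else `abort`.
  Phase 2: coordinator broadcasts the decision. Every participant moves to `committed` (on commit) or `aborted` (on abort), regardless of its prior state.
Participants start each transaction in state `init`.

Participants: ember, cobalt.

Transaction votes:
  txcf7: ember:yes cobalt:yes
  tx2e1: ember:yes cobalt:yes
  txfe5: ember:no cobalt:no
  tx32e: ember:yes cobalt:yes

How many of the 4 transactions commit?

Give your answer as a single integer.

txcf7: all yes -> commit (commits=1)
tx2e1: all yes -> commit (commits=2)
txfe5: no from ember, cobalt -> abort (commits=2)
tx32e: all yes -> commit (commits=3)

Answer: 3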